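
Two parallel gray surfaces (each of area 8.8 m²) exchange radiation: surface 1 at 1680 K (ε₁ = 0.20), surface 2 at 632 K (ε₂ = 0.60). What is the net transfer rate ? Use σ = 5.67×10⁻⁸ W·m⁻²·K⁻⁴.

For two large parallel gray plates, q = σ(T₁⁴ − T₂⁴) / (1/ε₁ + 1/ε₂ − 1).
1/ε₁ + 1/ε₂ − 1 = 1/0.20 + 1/0.60 − 1 = 5.667.
T₁⁴ − T₂⁴ = 7.97×10^12 − 1.60×10^11 = 7.81×10^12 K⁴.
q = 5.67×10⁻⁸ × 7.81×10^12 / 5.667 = 78100 W/m².
Q = q·A = 78100 × 8.8 = 6.87×10^5 W.

Q ≈ 6.87×10^5 W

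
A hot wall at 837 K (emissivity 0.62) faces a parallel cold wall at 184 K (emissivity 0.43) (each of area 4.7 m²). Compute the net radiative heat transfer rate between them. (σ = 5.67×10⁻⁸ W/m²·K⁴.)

Q ≈ 44400 W

For two large parallel gray plates, q = σ(T₁⁴ − T₂⁴) / (1/ε₁ + 1/ε₂ − 1).
1/ε₁ + 1/ε₂ − 1 = 1/0.62 + 1/0.43 − 1 = 2.938.
T₁⁴ − T₂⁴ = 4.91×10^11 − 1.15×10^9 = 4.90×10^11 K⁴.
q = 5.67×10⁻⁸ × 4.90×10^11 / 2.938 = 9450 W/m².
Q = q·A = 9450 × 4.7 = 44400 W.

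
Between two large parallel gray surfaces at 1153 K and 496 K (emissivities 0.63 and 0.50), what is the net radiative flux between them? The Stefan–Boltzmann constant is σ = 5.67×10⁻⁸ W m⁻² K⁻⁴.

For two large parallel gray plates, q = σ(T₁⁴ − T₂⁴) / (1/ε₁ + 1/ε₂ − 1).
1/ε₁ + 1/ε₂ − 1 = 1/0.63 + 1/0.50 − 1 = 2.587.
T₁⁴ − T₂⁴ = 1.77×10^12 − 6.05×10^10 = 1.71×10^12 K⁴.
q = 5.67×10⁻⁸ × 1.71×10^12 / 2.587 = 37400 W/m².

q ≈ 37400 W/m²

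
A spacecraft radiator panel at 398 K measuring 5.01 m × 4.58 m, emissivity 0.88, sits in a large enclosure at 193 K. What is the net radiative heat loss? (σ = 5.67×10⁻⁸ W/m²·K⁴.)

A = 5.01 × 4.58 = 22.9 m².
Q = εσA(T⁴ − T_s⁴). T⁴ − T_s⁴ = (398)⁴ − (193)⁴ = 2.51×10^10 − 1.39×10^9 = 2.37×10^10 K⁴.
Q = 0.88 × 5.67×10⁻⁸ × 22.9 × 2.37×10^10 = 27100 W.

Q ≈ 27100 W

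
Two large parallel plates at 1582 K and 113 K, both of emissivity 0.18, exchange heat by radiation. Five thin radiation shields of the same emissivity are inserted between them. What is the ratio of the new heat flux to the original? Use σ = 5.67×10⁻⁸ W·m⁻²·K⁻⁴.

ratio ≈ 0.167

With N identical shields there are N+1 = 6 gaps in series, each with the same radiative resistance, so the flux falls to 1/(N+1) of its unshielded value.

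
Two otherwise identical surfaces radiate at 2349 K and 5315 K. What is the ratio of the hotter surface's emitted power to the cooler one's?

ratio ≈ 26.2

P ∝ T⁴, so the ratio is (5315/2349)⁴ = (2.263)⁴ = 26.2.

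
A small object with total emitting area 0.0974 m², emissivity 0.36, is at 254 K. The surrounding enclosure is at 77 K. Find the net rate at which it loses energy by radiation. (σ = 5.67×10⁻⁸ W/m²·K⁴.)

Q = εσA(T⁴ − T_s⁴). T⁴ − T_s⁴ = (254)⁴ − (77)⁴ = 4.16×10^9 − 3.52×10^7 = 4.13×10^9 K⁴.
Q = 0.36 × 5.67×10⁻⁸ × 0.0974 × 4.13×10^9 = 8.21 W.

Q ≈ 8.21 W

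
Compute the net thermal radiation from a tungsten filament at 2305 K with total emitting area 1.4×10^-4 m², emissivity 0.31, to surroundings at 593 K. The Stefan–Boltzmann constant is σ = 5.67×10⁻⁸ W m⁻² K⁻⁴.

Q = εσA(T⁴ − T_s⁴). T⁴ − T_s⁴ = (2305)⁴ − (593)⁴ = 2.82×10^13 − 1.24×10^11 = 2.81×10^13 K⁴.
Q = 0.31 × 5.67×10⁻⁸ × 1.40×10^-4 × 2.81×10^13 = 69.2 W.

Q ≈ 69.2 W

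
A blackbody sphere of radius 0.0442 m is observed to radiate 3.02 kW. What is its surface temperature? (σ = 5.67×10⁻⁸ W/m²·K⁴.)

A = 4πr² = 4π × (0.0442)² = 0.0246 m².
From P = σAT⁴, T = (P / σA)^(1/4) = (3020 / (5.67×10⁻⁸ × 0.0246))^(1/4).
T = (2.17×10^12)^(1/4) = 1210 K.

T ≈ 1210 K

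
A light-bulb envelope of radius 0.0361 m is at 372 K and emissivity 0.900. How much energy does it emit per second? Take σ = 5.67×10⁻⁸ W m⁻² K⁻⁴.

P ≈ 16.0 W

A = 4πr² = 4π × (0.0361)² = 0.0164 m².
P = εσAT⁴ = 0.900 × 5.67×10⁻⁸ × 0.0164 × (372)⁴ = 0.900 × 5.67×10⁻⁸ × 0.0164 × 1.92×10^10.
P = 16.0 W.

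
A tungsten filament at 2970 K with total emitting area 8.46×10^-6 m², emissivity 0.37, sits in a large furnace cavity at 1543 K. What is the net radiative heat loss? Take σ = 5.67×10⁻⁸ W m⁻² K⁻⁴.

Q = εσA(T⁴ − T_s⁴). T⁴ − T_s⁴ = (2970)⁴ − (1543)⁴ = 7.78×10^13 − 5.67×10^12 = 7.21×10^13 K⁴.
Q = 0.37 × 5.67×10⁻⁸ × 8.46×10^-6 × 7.21×10^13 = 12.8 W.

Q ≈ 12.8 W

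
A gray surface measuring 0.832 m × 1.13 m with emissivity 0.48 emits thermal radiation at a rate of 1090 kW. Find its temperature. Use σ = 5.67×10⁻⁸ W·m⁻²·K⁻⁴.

T ≈ 2550 K

A = 0.832 × 1.13 = 0.940 m².
From P = εσAT⁴, T = (P / εσA)^(1/4) = (1.09×10^6 / (0.48 × 5.67×10⁻⁸ × 0.940))^(1/4).
T = (4.26×10^13)^(1/4) = 2550 K.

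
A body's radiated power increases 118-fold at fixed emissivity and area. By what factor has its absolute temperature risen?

P ∝ T⁴ ⇒ T ∝ P^(1/4), so T scales by (118)^(1/4) = 3.30.

factor ≈ 3.30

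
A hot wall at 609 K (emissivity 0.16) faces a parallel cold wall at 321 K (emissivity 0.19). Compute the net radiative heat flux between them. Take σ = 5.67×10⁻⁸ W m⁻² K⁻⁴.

q ≈ 685 W/m²

For two large parallel gray plates, q = σ(T₁⁴ − T₂⁴) / (1/ε₁ + 1/ε₂ − 1).
1/ε₁ + 1/ε₂ − 1 = 1/0.16 + 1/0.19 − 1 = 10.51.
T₁⁴ − T₂⁴ = 1.38×10^11 − 1.06×10^10 = 1.27×10^11 K⁴.
q = 5.67×10⁻⁸ × 1.27×10^11 / 10.51 = 685 W/m².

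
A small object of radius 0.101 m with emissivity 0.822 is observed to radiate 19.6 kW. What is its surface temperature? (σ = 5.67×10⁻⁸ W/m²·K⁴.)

T ≈ 1350 K

A = 4πr² = 4π × (0.101)² = 0.128 m².
From P = εσAT⁴, T = (P / εσA)^(1/4) = (19600 / (0.822 × 5.67×10⁻⁸ × 0.128))^(1/4).
T = (3.28×10^12)^(1/4) = 1350 K.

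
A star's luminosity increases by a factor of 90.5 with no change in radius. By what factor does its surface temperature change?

P ∝ T⁴ ⇒ T ∝ P^(1/4), so T scales by (90.5)^(1/4) = 3.08.

factor ≈ 3.08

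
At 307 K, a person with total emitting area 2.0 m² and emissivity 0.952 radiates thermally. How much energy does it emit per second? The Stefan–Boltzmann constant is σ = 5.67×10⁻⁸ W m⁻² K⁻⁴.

P ≈ 959 W

P = εσAT⁴ = 0.952 × 5.67×10⁻⁸ × 2.00 × (307)⁴ = 0.952 × 5.67×10⁻⁸ × 2.00 × 8.88×10^9.
P = 959 W.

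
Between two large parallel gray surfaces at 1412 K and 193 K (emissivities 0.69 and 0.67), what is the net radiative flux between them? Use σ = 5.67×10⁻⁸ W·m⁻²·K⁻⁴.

For two large parallel gray plates, q = σ(T₁⁴ − T₂⁴) / (1/ε₁ + 1/ε₂ − 1).
1/ε₁ + 1/ε₂ − 1 = 1/0.69 + 1/0.67 − 1 = 1.942.
T₁⁴ − T₂⁴ = 3.98×10^12 − 1.39×10^9 = 3.97×10^12 K⁴.
q = 5.67×10⁻⁸ × 3.97×10^12 / 1.942 = 1.16×10^5 W/m².

q ≈ 1.16×10^5 W/m²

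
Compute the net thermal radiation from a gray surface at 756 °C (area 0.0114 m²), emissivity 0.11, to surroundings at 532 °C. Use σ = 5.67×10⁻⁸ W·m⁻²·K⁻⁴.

Convert: 756 °C = 1029 K; 532 °C = 805 K.
Q = εσA(T⁴ − T_s⁴). T⁴ − T_s⁴ = (1029)⁴ − (805)⁴ = 1.12×10^12 − 4.20×10^11 = 7.01×10^11 K⁴.
Q = 0.11 × 5.67×10⁻⁸ × 0.0114 × 7.01×10^11 = 49.9 W.

Q ≈ 49.9 W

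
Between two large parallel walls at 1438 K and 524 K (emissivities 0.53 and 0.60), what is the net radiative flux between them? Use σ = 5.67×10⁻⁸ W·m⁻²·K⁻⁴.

q ≈ 93300 W/m²

For two large parallel gray plates, q = σ(T₁⁴ − T₂⁴) / (1/ε₁ + 1/ε₂ − 1).
1/ε₁ + 1/ε₂ − 1 = 1/0.53 + 1/0.60 − 1 = 2.553.
T₁⁴ − T₂⁴ = 4.28×10^12 − 7.54×10^10 = 4.20×10^12 K⁴.
q = 5.67×10⁻⁸ × 4.20×10^12 / 2.553 = 93300 W/m².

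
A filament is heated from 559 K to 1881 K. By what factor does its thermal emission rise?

P ∝ T⁴, so the ratio is (1881/559)⁴ = (3.365)⁴ = 128.

ratio ≈ 128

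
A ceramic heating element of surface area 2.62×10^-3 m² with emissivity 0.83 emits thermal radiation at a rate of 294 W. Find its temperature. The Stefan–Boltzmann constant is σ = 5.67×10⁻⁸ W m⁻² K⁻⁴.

T ≈ 1240 K

From P = εσAT⁴, T = (P / εσA)^(1/4) = (294 / (0.83 × 5.67×10⁻⁸ × 2.62×10^-3))^(1/4).
T = (2.38×10^12)^(1/4) = 1240 K.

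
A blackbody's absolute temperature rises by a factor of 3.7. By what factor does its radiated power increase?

P ∝ T⁴, so the power scales as (3.7)⁴ = 187.

factor ≈ 187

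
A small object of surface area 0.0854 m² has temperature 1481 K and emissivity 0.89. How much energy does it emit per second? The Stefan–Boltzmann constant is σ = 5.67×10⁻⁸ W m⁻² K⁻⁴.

P ≈ 20700 W

Stefan–Boltzmann: P = εσAT⁴ = 0.89 × 5.67×10⁻⁸ × 0.0854 × (1481)⁴ = 0.89 × 5.67×10⁻⁸ × 0.0854 × 4.81×10^12.
P = 20700 W.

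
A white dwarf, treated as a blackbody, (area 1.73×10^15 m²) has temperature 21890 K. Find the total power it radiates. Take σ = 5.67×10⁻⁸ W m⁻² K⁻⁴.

P = σAT⁴ = 5.67×10⁻⁸ × 1.73×10^15 × (21890)⁴ = 5.67×10⁻⁸ × 1.73×10^15 × 2.30×10^17.
P = 2.25×10^25 W.

P ≈ 2.25×10^25 W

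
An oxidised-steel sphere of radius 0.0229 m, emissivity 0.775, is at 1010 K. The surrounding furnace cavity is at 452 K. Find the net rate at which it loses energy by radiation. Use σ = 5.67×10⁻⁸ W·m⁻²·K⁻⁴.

A = 4πr² = 4π × (0.0229)² = 6.59×10^-3 m².
Q = εσA(T⁴ − T_s⁴). T⁴ − T_s⁴ = (1010)⁴ − (452)⁴ = 1.04×10^12 − 4.17×10^10 = 9.99×10^11 K⁴.
Q = 0.775 × 5.67×10⁻⁸ × 6.59×10^-3 × 9.99×10^11 = 289 W.

Q ≈ 289 W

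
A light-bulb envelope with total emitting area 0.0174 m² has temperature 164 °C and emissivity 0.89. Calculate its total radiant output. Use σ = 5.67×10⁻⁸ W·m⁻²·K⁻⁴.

164 °C = 437 K.
P = εσAT⁴ = 0.89 × 5.67×10⁻⁸ × 0.0174 × (437)⁴ = 0.89 × 5.67×10⁻⁸ × 0.0174 × 3.65×10^10.
P = 32.0 W.

P ≈ 32.0 W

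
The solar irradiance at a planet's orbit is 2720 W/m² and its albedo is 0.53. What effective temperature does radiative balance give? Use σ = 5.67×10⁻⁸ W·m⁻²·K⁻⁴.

Power absorbed = (1−a)S·πR²; power emitted = 4πR²σT⁴. Equating and cancelling πR²:
T = ((1−a)S / 4σ)^(1/4) = (1280 / (4 × 5.67×10⁻⁸))^(1/4) = (5.64×10^9)^(1/4).
T = 274 K.

T ≈ 274 K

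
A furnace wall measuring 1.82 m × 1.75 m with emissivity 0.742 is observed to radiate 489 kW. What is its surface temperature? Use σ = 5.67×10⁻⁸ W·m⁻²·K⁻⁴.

T ≈ 1380 K

A = 1.82 × 1.75 = 3.19 m².
From P = εσAT⁴, T = (P / εσA)^(1/4) = (4.89×10^5 / (0.742 × 5.67×10⁻⁸ × 3.19))^(1/4).
T = (3.65×10^12)^(1/4) = 1380 K.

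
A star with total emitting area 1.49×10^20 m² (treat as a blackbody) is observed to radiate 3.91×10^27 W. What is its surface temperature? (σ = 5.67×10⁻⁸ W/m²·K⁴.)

T ≈ 4640 K

From P = σAT⁴, T = (P / σA)^(1/4) = (3.91×10^27 / (5.67×10⁻⁸ × 1.49×10^20))^(1/4).
T = (4.63×10^14)^(1/4) = 4640 K.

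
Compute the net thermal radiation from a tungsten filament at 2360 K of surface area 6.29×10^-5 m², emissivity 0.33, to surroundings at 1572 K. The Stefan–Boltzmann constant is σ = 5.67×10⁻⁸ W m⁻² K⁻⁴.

Q ≈ 29.3 W

Q = εσA(T⁴ − T_s⁴). T⁴ − T_s⁴ = (2360)⁴ − (1572)⁴ = 3.10×10^13 − 6.11×10^12 = 2.49×10^13 K⁴.
Q = 0.33 × 5.67×10⁻⁸ × 6.29×10^-5 × 2.49×10^13 = 29.3 W.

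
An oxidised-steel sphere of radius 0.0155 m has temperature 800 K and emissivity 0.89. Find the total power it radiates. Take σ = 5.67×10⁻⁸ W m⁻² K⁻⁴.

A = 4πr² = 4π × (0.0155)² = 3.02×10^-3 m².
Stefan–Boltzmann: P = εσAT⁴ = 0.89 × 5.67×10⁻⁸ × 3.02×10^-3 × (800)⁴ = 0.89 × 5.67×10⁻⁸ × 3.02×10^-3 × 4.10×10^11.
P = 62.4 W.

P ≈ 62.4 W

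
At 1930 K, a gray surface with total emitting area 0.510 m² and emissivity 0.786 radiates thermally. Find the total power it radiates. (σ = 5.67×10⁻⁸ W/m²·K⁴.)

Stefan–Boltzmann: P = εσAT⁴ = 0.786 × 5.67×10⁻⁸ × 0.510 × (1930)⁴ = 0.786 × 5.67×10⁻⁸ × 0.510 × 1.39×10^13.
P = 3.15×10^5 W.

P ≈ 3.15×10^5 W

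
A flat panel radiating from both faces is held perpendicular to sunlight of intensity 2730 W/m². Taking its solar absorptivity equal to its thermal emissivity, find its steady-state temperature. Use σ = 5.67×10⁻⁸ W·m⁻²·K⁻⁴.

T ≈ 394 K

Absorbed flux αS = emitted flux 2εσT⁴ per unit area; with α = ε this gives T = (S/2σ)^(1/4).
T = (2730 / (2 × 5.67×10⁻⁸))^(1/4) = (2.41×10^10)^(1/4).
T = 394 K.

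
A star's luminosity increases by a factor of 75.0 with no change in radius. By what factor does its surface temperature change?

factor ≈ 2.94

P ∝ T⁴ ⇒ T ∝ P^(1/4), so T scales by (75.0)^(1/4) = 2.94.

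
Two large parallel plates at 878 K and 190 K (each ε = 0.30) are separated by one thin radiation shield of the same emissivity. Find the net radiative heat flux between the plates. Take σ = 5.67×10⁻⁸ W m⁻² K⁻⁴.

q ≈ 2970 W/m²

Each of the 2 gaps contributes resistance (2/ε − 1) = 2/0.30 − 1 = 5.667; total = 11.33.
q = σ(T₁⁴ − T₂⁴) / 11.33 = 5.67×10⁻⁸ × 5.93×10^11 / 11.33 = 2970 W/m².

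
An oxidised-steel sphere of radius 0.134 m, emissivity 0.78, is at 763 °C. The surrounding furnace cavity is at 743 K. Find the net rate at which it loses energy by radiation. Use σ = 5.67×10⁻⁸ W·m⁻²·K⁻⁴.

A = 4πr² = 4π × (0.134)² = 0.226 m².
Convert: 763 °C = 1036 K.
Q = εσA(T⁴ − T_s⁴). T⁴ − T_s⁴ = (1036)⁴ − (743)⁴ = 1.15×10^12 − 3.05×10^11 = 8.47×10^11 K⁴.
Q = 0.78 × 5.67×10⁻⁸ × 0.226 × 8.47×10^11 = 8450 W.

Q ≈ 8450 W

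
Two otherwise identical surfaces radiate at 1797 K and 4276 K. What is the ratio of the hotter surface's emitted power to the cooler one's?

ratio ≈ 32.1

P ∝ T⁴, so the ratio is (4276/1797)⁴ = (2.380)⁴ = 32.1.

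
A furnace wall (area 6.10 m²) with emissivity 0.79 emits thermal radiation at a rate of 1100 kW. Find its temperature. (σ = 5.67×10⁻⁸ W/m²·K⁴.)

T ≈ 1420 K

From P = εσAT⁴, T = (P / εσA)^(1/4) = (1.10×10^6 / (0.79 × 5.67×10⁻⁸ × 6.10))^(1/4).
T = (4.03×10^12)^(1/4) = 1420 K.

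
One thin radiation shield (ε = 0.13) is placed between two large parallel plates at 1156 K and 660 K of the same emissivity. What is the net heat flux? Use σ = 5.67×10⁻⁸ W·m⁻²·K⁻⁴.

Each of the 2 gaps contributes resistance (2/ε − 1) = 2/0.13 − 1 = 14.38; total = 28.77.
q = σ(T₁⁴ − T₂⁴) / 28.77 = 5.67×10⁻⁸ × 1.60×10^12 / 28.77 = 3150 W/m².

q ≈ 3150 W/m²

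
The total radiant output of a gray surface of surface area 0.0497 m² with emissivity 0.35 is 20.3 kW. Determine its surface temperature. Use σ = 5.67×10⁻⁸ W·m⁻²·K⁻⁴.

T ≈ 2130 K

From P = εσAT⁴, T = (P / εσA)^(1/4) = (20300 / (0.35 × 5.67×10⁻⁸ × 0.0497))^(1/4).
T = (2.06×10^13)^(1/4) = 2130 K.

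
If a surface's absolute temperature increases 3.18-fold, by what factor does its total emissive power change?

P ∝ T⁴, so the power scales as (3.18)⁴ = 102.

factor ≈ 102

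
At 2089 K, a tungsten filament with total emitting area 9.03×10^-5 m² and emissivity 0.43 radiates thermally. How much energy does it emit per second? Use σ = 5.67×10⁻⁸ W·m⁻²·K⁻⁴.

P ≈ 41.9 W

P = εσAT⁴ = 0.43 × 5.67×10⁻⁸ × 9.03×10^-5 × (2089)⁴ = 0.43 × 5.67×10⁻⁸ × 9.03×10^-5 × 1.90×10^13.
P = 41.9 W.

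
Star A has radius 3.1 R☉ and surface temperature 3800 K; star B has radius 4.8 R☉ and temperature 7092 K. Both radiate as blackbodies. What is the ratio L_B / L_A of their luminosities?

L = 4πR²σT⁴ ∝ R²T⁴, so L_B/L_A = (4.8/3.1)² × (7092/3800)⁴ = 2.40 × 12.1 = 29.1.

L_B/L_A ≈ 29.1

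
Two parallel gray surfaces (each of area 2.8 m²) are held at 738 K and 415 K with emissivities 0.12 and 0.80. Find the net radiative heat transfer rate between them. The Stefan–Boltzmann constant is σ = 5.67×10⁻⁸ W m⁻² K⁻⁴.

For two large parallel gray plates, q = σ(T₁⁴ − T₂⁴) / (1/ε₁ + 1/ε₂ − 1).
1/ε₁ + 1/ε₂ − 1 = 1/0.12 + 1/0.80 − 1 = 8.583.
T₁⁴ − T₂⁴ = 2.97×10^11 − 2.97×10^10 = 2.67×10^11 K⁴.
q = 5.67×10⁻⁸ × 2.67×10^11 / 8.583 = 1760 W/m².
Q = q·A = 1760 × 2.8 = 4940 W.

Q ≈ 4940 W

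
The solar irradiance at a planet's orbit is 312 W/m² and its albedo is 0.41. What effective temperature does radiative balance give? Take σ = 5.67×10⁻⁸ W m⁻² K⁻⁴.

Power absorbed = (1−a)S·πR²; power emitted = 4πR²σT⁴. Equating and cancelling πR²:
T = ((1−a)S / 4σ)^(1/4) = (184 / (4 × 5.67×10⁻⁸))^(1/4) = (8.12×10^8)^(1/4).
T = 169 K.

T ≈ 169 K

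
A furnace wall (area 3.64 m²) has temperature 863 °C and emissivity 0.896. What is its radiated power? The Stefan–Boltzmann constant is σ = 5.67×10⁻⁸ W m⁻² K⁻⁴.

P ≈ 3.08×10^5 W

863 °C = 1136 K.
P = εσAT⁴ = 0.896 × 5.67×10⁻⁸ × 3.64 × (1136)⁴ = 0.896 × 5.67×10⁻⁸ × 3.64 × 1.67×10^12.
P = 3.08×10^5 W.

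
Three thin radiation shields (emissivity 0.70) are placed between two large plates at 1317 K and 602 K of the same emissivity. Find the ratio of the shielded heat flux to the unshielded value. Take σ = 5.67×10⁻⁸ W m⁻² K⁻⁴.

With N identical shields there are N+1 = 4 gaps in series, each with the same radiative resistance, so the flux falls to 1/(N+1) of its unshielded value.

ratio ≈ 0.250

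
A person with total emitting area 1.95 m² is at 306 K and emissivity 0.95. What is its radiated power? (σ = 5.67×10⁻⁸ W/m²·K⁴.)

P ≈ 921 W

P = εσAT⁴ = 0.95 × 5.67×10⁻⁸ × 1.95 × (306)⁴ = 0.95 × 5.67×10⁻⁸ × 1.95 × 8.77×10^9.
P = 921 W.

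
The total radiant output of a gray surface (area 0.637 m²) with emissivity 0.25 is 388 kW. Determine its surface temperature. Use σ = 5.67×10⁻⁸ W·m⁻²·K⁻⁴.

T ≈ 2560 K

From P = εσAT⁴, T = (P / εσA)^(1/4) = (3.88×10^5 / (0.25 × 5.67×10⁻⁸ × 0.637))^(1/4).
T = (4.30×10^13)^(1/4) = 2560 K.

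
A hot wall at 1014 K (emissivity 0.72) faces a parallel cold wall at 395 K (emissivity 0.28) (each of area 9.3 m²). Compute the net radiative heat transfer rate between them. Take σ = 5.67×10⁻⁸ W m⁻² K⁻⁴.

For two large parallel gray plates, q = σ(T₁⁴ − T₂⁴) / (1/ε₁ + 1/ε₂ − 1).
1/ε₁ + 1/ε₂ − 1 = 1/0.72 + 1/0.28 − 1 = 3.960.
T₁⁴ − T₂⁴ = 1.06×10^12 − 2.43×10^10 = 1.03×10^12 K⁴.
q = 5.67×10⁻⁸ × 1.03×10^12 / 3.960 = 14800 W/m².
Q = q·A = 14800 × 9.3 = 1.38×10^5 W.

Q ≈ 1.38×10^5 W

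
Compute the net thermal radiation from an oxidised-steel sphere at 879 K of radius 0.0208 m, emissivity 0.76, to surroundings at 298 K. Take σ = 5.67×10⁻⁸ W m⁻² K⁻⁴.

Q ≈ 138 W

A = 4πr² = 4π × (0.0208)² = 5.44×10^-3 m².
Q = εσA(T⁴ − T_s⁴). T⁴ − T_s⁴ = (879)⁴ − (298)⁴ = 5.97×10^11 − 7.89×10^9 = 5.89×10^11 K⁴.
Q = 0.76 × 5.67×10⁻⁸ × 5.44×10^-3 × 5.89×10^11 = 138 W.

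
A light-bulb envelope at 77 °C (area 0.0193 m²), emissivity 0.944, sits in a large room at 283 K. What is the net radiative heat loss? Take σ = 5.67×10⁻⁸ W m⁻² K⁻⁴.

Q ≈ 8.88 W

Convert: 77 °C = 350 K.
Q = εσA(T⁴ − T_s⁴). T⁴ − T_s⁴ = (350)⁴ − (283)⁴ = 1.50×10^10 − 6.41×10^9 = 8.59×10^9 K⁴.
Q = 0.944 × 5.67×10⁻⁸ × 0.0193 × 8.59×10^9 = 8.88 W.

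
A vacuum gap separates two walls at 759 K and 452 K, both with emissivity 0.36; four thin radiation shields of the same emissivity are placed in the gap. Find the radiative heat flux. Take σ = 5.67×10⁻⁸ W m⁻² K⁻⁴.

Each of the 5 gaps contributes resistance (2/ε − 1) = 2/0.36 − 1 = 4.556; total = 22.78.
q = σ(T₁⁴ − T₂⁴) / 22.78 = 5.67×10⁻⁸ × 2.90×10^11 / 22.78 = 722 W/m².

q ≈ 722 W/m²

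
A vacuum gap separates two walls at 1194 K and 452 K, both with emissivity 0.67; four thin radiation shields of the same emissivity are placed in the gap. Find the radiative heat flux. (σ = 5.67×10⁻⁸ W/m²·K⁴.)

q ≈ 11400 W/m²

Each of the 5 gaps contributes resistance (2/ε − 1) = 2/0.67 − 1 = 1.985; total = 9.925.
q = σ(T₁⁴ − T₂⁴) / 9.925 = 5.67×10⁻⁸ × 1.99×10^12 / 9.925 = 11400 W/m².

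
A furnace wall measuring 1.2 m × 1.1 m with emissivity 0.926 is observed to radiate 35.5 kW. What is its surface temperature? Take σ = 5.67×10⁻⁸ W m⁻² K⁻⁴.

T ≈ 846 K

A = 1.2 × 1.1 = 1.32 m².
From P = εσAT⁴, T = (P / εσA)^(1/4) = (35500 / (0.926 × 5.67×10⁻⁸ × 1.32))^(1/4).
T = (5.12×10^11)^(1/4) = 846 K.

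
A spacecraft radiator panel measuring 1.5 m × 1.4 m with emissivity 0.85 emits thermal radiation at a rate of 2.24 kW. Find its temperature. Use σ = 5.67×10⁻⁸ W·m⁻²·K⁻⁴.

A = 1.5 × 1.4 = 2.10 m².
From P = εσAT⁴, T = (P / εσA)^(1/4) = (2240 / (0.85 × 5.67×10⁻⁸ × 2.10))^(1/4).
T = (2.21×10^10)^(1/4) = 386 K.

T ≈ 386 K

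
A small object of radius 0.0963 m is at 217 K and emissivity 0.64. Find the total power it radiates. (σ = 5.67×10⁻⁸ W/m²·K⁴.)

A = 4πr² = 4π × (0.0963)² = 0.117 m².
P = εσAT⁴ = 0.64 × 5.67×10⁻⁸ × 0.117 × (217)⁴ = 0.64 × 5.67×10⁻⁸ × 0.117 × 2.22×10^9.
P = 9.38 W.

P ≈ 9.38 W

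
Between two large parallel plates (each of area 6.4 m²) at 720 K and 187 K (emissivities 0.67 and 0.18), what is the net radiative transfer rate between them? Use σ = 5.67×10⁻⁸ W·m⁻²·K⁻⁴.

Q ≈ 16100 W

For two large parallel gray plates, q = σ(T₁⁴ − T₂⁴) / (1/ε₁ + 1/ε₂ − 1).
1/ε₁ + 1/ε₂ − 1 = 1/0.67 + 1/0.18 − 1 = 6.048.
T₁⁴ − T₂⁴ = 2.69×10^11 − 1.22×10^9 = 2.68×10^11 K⁴.
q = 5.67×10⁻⁸ × 2.68×10^11 / 6.048 = 2510 W/m².
Q = q·A = 2510 × 6.4 = 16100 W.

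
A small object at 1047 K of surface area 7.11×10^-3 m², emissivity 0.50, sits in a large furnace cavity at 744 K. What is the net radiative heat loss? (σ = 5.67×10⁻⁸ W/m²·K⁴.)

Q = εσA(T⁴ − T_s⁴). T⁴ − T_s⁴ = (1047)⁴ − (744)⁴ = 1.20×10^12 − 3.06×10^11 = 8.95×10^11 K⁴.
Q = 0.50 × 5.67×10⁻⁸ × 7.11×10^-3 × 8.95×10^11 = 180 W.

Q ≈ 180 W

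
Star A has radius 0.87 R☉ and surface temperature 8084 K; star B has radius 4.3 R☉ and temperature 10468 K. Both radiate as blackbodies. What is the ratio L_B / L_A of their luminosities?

L = 4πR²σT⁴ ∝ R²T⁴, so L_B/L_A = (4.3/0.87)² × (10468/8084)⁴ = 24.4 × 2.81 = 68.7.

L_B/L_A ≈ 68.7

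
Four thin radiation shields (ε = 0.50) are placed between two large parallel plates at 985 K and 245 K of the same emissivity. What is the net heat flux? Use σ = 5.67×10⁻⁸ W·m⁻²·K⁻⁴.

q ≈ 3540 W/m²

Each of the 5 gaps contributes resistance (2/ε − 1) = 2/0.50 − 1 = 3.000; total = 15.00.
q = σ(T₁⁴ − T₂⁴) / 15.00 = 5.67×10⁻⁸ × 9.38×10^11 / 15.00 = 3540 W/m².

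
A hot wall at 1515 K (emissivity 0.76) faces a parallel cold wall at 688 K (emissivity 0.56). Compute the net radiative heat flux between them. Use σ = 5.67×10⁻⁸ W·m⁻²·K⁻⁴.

q ≈ 1.36×10^5 W/m²

For two large parallel gray plates, q = σ(T₁⁴ − T₂⁴) / (1/ε₁ + 1/ε₂ − 1).
1/ε₁ + 1/ε₂ − 1 = 1/0.76 + 1/0.56 − 1 = 2.102.
T₁⁴ − T₂⁴ = 5.27×10^12 − 2.24×10^11 = 5.04×10^12 K⁴.
q = 5.67×10⁻⁸ × 5.04×10^12 / 2.102 = 1.36×10^5 W/m².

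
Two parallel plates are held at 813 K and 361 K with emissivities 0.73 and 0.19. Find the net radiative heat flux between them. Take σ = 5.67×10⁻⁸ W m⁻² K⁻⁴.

For two large parallel gray plates, q = σ(T₁⁴ − T₂⁴) / (1/ε₁ + 1/ε₂ − 1).
1/ε₁ + 1/ε₂ − 1 = 1/0.73 + 1/0.19 − 1 = 5.633.
T₁⁴ − T₂⁴ = 4.37×10^11 − 1.70×10^10 = 4.20×10^11 K⁴.
q = 5.67×10⁻⁸ × 4.20×10^11 / 5.633 = 4230 W/m².

q ≈ 4230 W/m²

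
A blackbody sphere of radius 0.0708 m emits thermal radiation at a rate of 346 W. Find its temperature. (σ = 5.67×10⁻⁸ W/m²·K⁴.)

T ≈ 558 K

A = 4πr² = 4π × (0.0708)² = 0.0630 m².
From P = σAT⁴, T = (P / σA)^(1/4) = (346 / (5.67×10⁻⁸ × 0.0630))^(1/4).
T = (9.69×10^10)^(1/4) = 558 K.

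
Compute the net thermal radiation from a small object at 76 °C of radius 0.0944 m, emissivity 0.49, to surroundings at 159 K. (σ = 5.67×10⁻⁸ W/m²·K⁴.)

Q ≈ 44.2 W

A = 4πr² = 4π × (0.0944)² = 0.112 m².
Convert: 76 °C = 349 K.
Q = εσA(T⁴ − T_s⁴). T⁴ − T_s⁴ = (349)⁴ − (159)⁴ = 1.48×10^10 − 6.39×10^8 = 1.42×10^10 K⁴.
Q = 0.49 × 5.67×10⁻⁸ × 0.112 × 1.42×10^10 = 44.2 W.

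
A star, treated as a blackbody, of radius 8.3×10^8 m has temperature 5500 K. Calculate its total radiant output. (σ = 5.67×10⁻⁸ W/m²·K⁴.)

A = 4πr² = 4π × (8.3×10^8)² = 8.66×10^18 m².
P = σAT⁴ = 5.67×10⁻⁸ × 8.66×10^18 × (5500)⁴ = 5.67×10⁻⁸ × 8.66×10^18 × 9.15×10^14.
P = 4.49×10^26 W.

P ≈ 4.49×10^26 W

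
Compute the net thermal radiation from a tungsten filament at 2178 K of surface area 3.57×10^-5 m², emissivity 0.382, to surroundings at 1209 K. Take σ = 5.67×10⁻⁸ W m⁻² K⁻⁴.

Q ≈ 15.7 W

Q = εσA(T⁴ − T_s⁴). T⁴ − T_s⁴ = (2178)⁴ − (1209)⁴ = 2.25×10^13 − 2.14×10^12 = 2.04×10^13 K⁴.
Q = 0.382 × 5.67×10⁻⁸ × 3.57×10^-5 × 2.04×10^13 = 15.7 W.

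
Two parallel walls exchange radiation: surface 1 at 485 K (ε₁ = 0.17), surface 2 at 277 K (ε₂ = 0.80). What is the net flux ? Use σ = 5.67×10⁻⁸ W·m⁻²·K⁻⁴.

q ≈ 457 W/m²

For two large parallel gray plates, q = σ(T₁⁴ − T₂⁴) / (1/ε₁ + 1/ε₂ − 1).
1/ε₁ + 1/ε₂ − 1 = 1/0.17 + 1/0.80 − 1 = 6.132.
T₁⁴ − T₂⁴ = 5.53×10^10 − 5.89×10^9 = 4.94×10^10 K⁴.
q = 5.67×10⁻⁸ × 4.94×10^10 / 6.132 = 457 W/m².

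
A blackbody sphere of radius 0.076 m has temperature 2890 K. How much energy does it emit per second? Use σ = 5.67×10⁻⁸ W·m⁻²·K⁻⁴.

P ≈ 2.87×10^5 W

A = 4πr² = 4π × (0.076)² = 0.0726 m².
P = σAT⁴ = 5.67×10⁻⁸ × 0.0726 × (2890)⁴ = 5.67×10⁻⁸ × 0.0726 × 6.98×10^13.
P = 2.87×10^5 W.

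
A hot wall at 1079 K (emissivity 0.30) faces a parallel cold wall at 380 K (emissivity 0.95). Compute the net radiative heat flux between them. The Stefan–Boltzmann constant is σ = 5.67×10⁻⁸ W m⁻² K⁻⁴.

q ≈ 22300 W/m²

For two large parallel gray plates, q = σ(T₁⁴ − T₂⁴) / (1/ε₁ + 1/ε₂ − 1).
1/ε₁ + 1/ε₂ − 1 = 1/0.30 + 1/0.95 − 1 = 3.386.
T₁⁴ − T₂⁴ = 1.36×10^12 − 2.09×10^10 = 1.33×10^12 K⁴.
q = 5.67×10⁻⁸ × 1.33×10^12 / 3.386 = 22300 W/m².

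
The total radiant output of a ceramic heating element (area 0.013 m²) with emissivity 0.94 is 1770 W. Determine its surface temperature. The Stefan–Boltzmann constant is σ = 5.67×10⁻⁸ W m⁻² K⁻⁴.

From P = εσAT⁴, T = (P / εσA)^(1/4) = (1770 / (0.94 × 5.67×10⁻⁸ × 0.0130))^(1/4).
T = (2.55×10^12)^(1/4) = 1260 K.

T ≈ 1260 K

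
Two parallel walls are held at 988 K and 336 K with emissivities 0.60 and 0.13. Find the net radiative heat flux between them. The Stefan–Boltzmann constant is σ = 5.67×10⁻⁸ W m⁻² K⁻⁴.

For two large parallel gray plates, q = σ(T₁⁴ − T₂⁴) / (1/ε₁ + 1/ε₂ − 1).
1/ε₁ + 1/ε₂ − 1 = 1/0.60 + 1/0.13 − 1 = 8.359.
T₁⁴ − T₂⁴ = 9.53×10^11 − 1.27×10^10 = 9.40×10^11 K⁴.
q = 5.67×10⁻⁸ × 9.40×10^11 / 8.359 = 6380 W/m².

q ≈ 6380 W/m²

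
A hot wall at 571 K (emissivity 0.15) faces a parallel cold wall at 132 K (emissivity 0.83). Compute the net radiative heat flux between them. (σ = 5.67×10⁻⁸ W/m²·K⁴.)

For two large parallel gray plates, q = σ(T₁⁴ − T₂⁴) / (1/ε₁ + 1/ε₂ − 1).
1/ε₁ + 1/ε₂ − 1 = 1/0.15 + 1/0.83 − 1 = 6.871.
T₁⁴ − T₂⁴ = 1.06×10^11 − 3.04×10^8 = 1.06×10^11 K⁴.
q = 5.67×10⁻⁸ × 1.06×10^11 / 6.871 = 875 W/m².

q ≈ 875 W/m²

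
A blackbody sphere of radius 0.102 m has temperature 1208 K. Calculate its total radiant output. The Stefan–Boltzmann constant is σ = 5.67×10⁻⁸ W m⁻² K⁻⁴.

P ≈ 15800 W

A = 4πr² = 4π × (0.102)² = 0.131 m².
P = σAT⁴ = 5.67×10⁻⁸ × 0.131 × (1208)⁴ = 5.67×10⁻⁸ × 0.131 × 2.13×10^12.
P = 15800 W.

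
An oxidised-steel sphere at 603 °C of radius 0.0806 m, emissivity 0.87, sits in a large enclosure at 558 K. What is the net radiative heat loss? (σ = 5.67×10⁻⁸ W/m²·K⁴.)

Q ≈ 1980 W

A = 4πr² = 4π × (0.0806)² = 0.0816 m².
Convert: 603 °C = 876 K.
Q = εσA(T⁴ − T_s⁴). T⁴ − T_s⁴ = (876)⁴ − (558)⁴ = 5.89×10^11 − 9.69×10^10 = 4.92×10^11 K⁴.
Q = 0.87 × 5.67×10⁻⁸ × 0.0816 × 4.92×10^11 = 1980 W.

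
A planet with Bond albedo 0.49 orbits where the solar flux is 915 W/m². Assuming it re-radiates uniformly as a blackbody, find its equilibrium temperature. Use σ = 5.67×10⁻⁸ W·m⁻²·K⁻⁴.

T ≈ 213 K

Power absorbed = (1−a)S·πR²; power emitted = 4πR²σT⁴. Equating and cancelling πR²:
T = ((1−a)S / 4σ)^(1/4) = (467 / (4 × 5.67×10⁻⁸))^(1/4) = (2.06×10^9)^(1/4).
T = 213 K.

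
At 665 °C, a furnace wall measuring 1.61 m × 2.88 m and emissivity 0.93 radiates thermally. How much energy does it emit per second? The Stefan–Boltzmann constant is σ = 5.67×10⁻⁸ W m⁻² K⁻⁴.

P ≈ 1.89×10^5 W

A = 1.61 × 2.88 = 4.64 m².
665 °C = 938 K.
Stefan–Boltzmann: P = εσAT⁴ = 0.93 × 5.67×10⁻⁸ × 4.64 × (938)⁴ = 0.93 × 5.67×10⁻⁸ × 4.64 × 7.74×10^11.
P = 1.89×10^5 W.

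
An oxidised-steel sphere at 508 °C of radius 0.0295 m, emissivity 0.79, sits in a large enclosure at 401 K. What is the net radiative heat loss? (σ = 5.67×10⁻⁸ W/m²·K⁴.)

A = 4πr² = 4π × (0.0295)² = 0.0109 m².
Convert: 508 °C = 781 K.
Q = εσA(T⁴ − T_s⁴). T⁴ − T_s⁴ = (781)⁴ − (401)⁴ = 3.72×10^11 − 2.59×10^10 = 3.46×10^11 K⁴.
Q = 0.79 × 5.67×10⁻⁸ × 0.0109 × 3.46×10^11 = 170 W.

Q ≈ 170 W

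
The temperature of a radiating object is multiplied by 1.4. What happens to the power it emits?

P ∝ T⁴, so the power scales as (1.4)⁴ = 3.84.

factor ≈ 3.84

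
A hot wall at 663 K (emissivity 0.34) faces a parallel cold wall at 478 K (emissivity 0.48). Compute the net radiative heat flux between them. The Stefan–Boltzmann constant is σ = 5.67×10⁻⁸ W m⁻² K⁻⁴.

For two large parallel gray plates, q = σ(T₁⁴ − T₂⁴) / (1/ε₁ + 1/ε₂ − 1).
1/ε₁ + 1/ε₂ − 1 = 1/0.34 + 1/0.48 − 1 = 4.025.
T₁⁴ − T₂⁴ = 1.93×10^11 − 5.22×10^10 = 1.41×10^11 K⁴.
q = 5.67×10⁻⁸ × 1.41×10^11 / 4.025 = 1990 W/m².

q ≈ 1990 W/m²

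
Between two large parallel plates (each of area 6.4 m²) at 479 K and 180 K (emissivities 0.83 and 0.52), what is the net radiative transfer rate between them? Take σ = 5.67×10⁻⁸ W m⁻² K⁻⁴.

Q ≈ 8800 W

For two large parallel gray plates, q = σ(T₁⁴ − T₂⁴) / (1/ε₁ + 1/ε₂ − 1).
1/ε₁ + 1/ε₂ − 1 = 1/0.83 + 1/0.52 − 1 = 2.128.
T₁⁴ − T₂⁴ = 5.26×10^10 − 1.05×10^9 = 5.16×10^10 K⁴.
q = 5.67×10⁻⁸ × 5.16×10^10 / 2.128 = 1370 W/m².
Q = q·A = 1370 × 6.4 = 8800 W.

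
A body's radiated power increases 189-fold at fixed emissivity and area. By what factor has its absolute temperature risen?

factor ≈ 3.71

P ∝ T⁴ ⇒ T ∝ P^(1/4), so T scales by (189)^(1/4) = 3.71.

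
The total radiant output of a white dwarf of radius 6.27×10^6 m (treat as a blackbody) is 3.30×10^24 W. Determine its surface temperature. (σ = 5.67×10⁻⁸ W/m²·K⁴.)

A = 4πr² = 4π × (6.27×10^6)² = 4.94×10^14 m².
From P = σAT⁴, T = (P / σA)^(1/4) = (3.30×10^24 / (5.67×10⁻⁸ × 4.94×10^14))^(1/4).
T = (1.18×10^17)^(1/4) = 18500 K.

T ≈ 18500 K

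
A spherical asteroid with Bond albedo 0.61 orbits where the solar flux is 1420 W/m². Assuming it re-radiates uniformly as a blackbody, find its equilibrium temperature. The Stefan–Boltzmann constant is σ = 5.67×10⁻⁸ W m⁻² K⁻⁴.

T ≈ 222 K

Power absorbed = (1−a)S·πR²; power emitted = 4πR²σT⁴. Equating and cancelling πR²:
T = ((1−a)S / 4σ)^(1/4) = (554 / (4 × 5.67×10⁻⁸))^(1/4) = (2.44×10^9)^(1/4).
T = 222 K.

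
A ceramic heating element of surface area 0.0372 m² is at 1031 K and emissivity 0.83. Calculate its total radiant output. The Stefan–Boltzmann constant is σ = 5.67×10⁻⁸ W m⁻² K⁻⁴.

P = εσAT⁴ = 0.83 × 5.67×10⁻⁸ × 0.0372 × (1031)⁴ = 0.83 × 5.67×10⁻⁸ × 0.0372 × 1.13×10^12.
P = 1980 W.

P ≈ 1980 W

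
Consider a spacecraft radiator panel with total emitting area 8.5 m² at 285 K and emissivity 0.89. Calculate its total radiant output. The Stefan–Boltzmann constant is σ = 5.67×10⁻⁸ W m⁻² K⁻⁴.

Stefan–Boltzmann: P = εσAT⁴ = 0.89 × 5.67×10⁻⁸ × 8.50 × (285)⁴ = 0.89 × 5.67×10⁻⁸ × 8.50 × 6.60×10^9.
P = 2830 W.

P ≈ 2830 W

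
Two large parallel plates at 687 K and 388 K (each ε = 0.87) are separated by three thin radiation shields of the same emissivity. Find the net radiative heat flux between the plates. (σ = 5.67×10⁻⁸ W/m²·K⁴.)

q ≈ 2180 W/m²

Each of the 4 gaps contributes resistance (2/ε − 1) = 2/0.87 − 1 = 1.299; total = 5.195.
q = σ(T₁⁴ − T₂⁴) / 5.195 = 5.67×10⁻⁸ × 2.00×10^11 / 5.195 = 2180 W/m².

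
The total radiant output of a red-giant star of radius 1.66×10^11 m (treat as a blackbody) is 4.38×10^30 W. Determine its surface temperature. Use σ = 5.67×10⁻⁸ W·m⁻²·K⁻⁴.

A = 4πr² = 4π × (1.66×10^11)² = 3.46×10^23 m².
From P = σAT⁴, T = (P / σA)^(1/4) = (4.38×10^30 / (5.67×10⁻⁸ × 3.46×10^23))^(1/4).
T = (2.23×10^14)^(1/4) = 3860 K.

T ≈ 3860 K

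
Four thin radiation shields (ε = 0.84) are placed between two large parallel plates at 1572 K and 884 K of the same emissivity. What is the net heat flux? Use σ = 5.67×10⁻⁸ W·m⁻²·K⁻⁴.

q ≈ 45100 W/m²

Each of the 5 gaps contributes resistance (2/ε − 1) = 2/0.84 − 1 = 1.381; total = 6.905.
q = σ(T₁⁴ − T₂⁴) / 6.905 = 5.67×10⁻⁸ × 5.50×10^12 / 6.905 = 45100 W/m².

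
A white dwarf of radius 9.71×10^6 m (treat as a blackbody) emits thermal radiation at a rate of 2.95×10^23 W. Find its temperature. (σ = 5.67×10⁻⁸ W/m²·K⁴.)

A = 4πr² = 4π × (9.71×10^6)² = 1.18×10^15 m².
From P = σAT⁴, T = (P / σA)^(1/4) = (2.95×10^23 / (5.67×10⁻⁸ × 1.18×10^15))^(1/4).
T = (4.39×10^15)^(1/4) = 8140 K.

T ≈ 8140 K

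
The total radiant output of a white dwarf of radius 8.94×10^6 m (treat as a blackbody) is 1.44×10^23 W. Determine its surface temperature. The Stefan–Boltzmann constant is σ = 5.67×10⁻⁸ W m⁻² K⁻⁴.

T ≈ 7090 K

A = 4πr² = 4π × (8.94×10^6)² = 1.00×10^15 m².
From P = σAT⁴, T = (P / σA)^(1/4) = (1.44×10^23 / (5.67×10⁻⁸ × 1.00×10^15))^(1/4).
T = (2.53×10^15)^(1/4) = 7090 K.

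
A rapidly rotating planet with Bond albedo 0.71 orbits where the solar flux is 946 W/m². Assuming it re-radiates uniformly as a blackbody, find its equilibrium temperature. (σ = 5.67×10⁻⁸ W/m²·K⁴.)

T ≈ 186 K

Power absorbed = (1−a)S·πR²; power emitted = 4πR²σT⁴. Equating and cancelling πR²:
T = ((1−a)S / 4σ)^(1/4) = (274 / (4 × 5.67×10⁻⁸))^(1/4) = (1.21×10^9)^(1/4).
T = 186 K.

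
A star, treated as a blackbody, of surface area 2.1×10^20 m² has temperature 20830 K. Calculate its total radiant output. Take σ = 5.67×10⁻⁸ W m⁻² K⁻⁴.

P ≈ 2.24×10^30 W

P = σAT⁴ = 5.67×10⁻⁸ × 2.10×10^20 × (20830)⁴ = 5.67×10⁻⁸ × 2.10×10^20 × 1.88×10^17.
P = 2.24×10^30 W.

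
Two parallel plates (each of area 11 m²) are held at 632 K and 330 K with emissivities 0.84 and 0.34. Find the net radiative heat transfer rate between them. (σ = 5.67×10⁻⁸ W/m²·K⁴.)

For two large parallel gray plates, q = σ(T₁⁴ − T₂⁴) / (1/ε₁ + 1/ε₂ − 1).
1/ε₁ + 1/ε₂ − 1 = 1/0.84 + 1/0.34 − 1 = 3.132.
T₁⁴ − T₂⁴ = 1.60×10^11 − 1.19×10^10 = 1.48×10^11 K⁴.
q = 5.67×10⁻⁸ × 1.48×10^11 / 3.132 = 2670 W/m².
Q = q·A = 2670 × 11 = 29400 W.

Q ≈ 29400 W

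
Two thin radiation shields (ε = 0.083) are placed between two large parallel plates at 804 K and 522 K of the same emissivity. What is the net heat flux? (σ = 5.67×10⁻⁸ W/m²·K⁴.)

q ≈ 281 W/m²

Each of the 3 gaps contributes resistance (2/ε − 1) = 2/0.083 − 1 = 23.10; total = 69.29.
q = σ(T₁⁴ − T₂⁴) / 69.29 = 5.67×10⁻⁸ × 3.44×10^11 / 69.29 = 281 W/m².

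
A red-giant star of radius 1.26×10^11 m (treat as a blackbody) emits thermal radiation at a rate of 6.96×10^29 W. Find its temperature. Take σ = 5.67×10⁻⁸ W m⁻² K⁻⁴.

A = 4πr² = 4π × (1.26×10^11)² = 2.00×10^23 m².
From P = σAT⁴, T = (P / σA)^(1/4) = (6.96×10^29 / (5.67×10⁻⁸ × 2.00×10^23))^(1/4).
T = (6.15×10^13)^(1/4) = 2800 K.

T ≈ 2800 K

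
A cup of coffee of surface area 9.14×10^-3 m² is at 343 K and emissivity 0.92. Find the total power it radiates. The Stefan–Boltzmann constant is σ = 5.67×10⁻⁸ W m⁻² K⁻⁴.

Stefan–Boltzmann: P = εσAT⁴ = 0.92 × 5.67×10⁻⁸ × 9.14×10^-3 × (343)⁴ = 0.92 × 5.67×10⁻⁸ × 9.14×10^-3 × 1.38×10^10.
P = 6.60 W.

P ≈ 6.60 W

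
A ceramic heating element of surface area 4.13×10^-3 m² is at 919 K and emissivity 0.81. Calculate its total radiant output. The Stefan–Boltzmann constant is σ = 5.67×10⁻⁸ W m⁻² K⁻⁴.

Stefan–Boltzmann: P = εσAT⁴ = 0.81 × 5.67×10⁻⁸ × 4.13×10^-3 × (919)⁴ = 0.81 × 5.67×10⁻⁸ × 4.13×10^-3 × 7.13×10^11.
P = 135 W.

P ≈ 135 W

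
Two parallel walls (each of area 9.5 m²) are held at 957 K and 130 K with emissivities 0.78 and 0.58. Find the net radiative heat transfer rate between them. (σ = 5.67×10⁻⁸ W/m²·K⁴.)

Q ≈ 2.25×10^5 W

For two large parallel gray plates, q = σ(T₁⁴ − T₂⁴) / (1/ε₁ + 1/ε₂ − 1).
1/ε₁ + 1/ε₂ − 1 = 1/0.78 + 1/0.58 − 1 = 2.006.
T₁⁴ − T₂⁴ = 8.39×10^11 − 2.86×10^8 = 8.38×10^11 K⁴.
q = 5.67×10⁻⁸ × 8.38×10^11 / 2.006 = 23700 W/m².
Q = q·A = 23700 × 9.5 = 2.25×10^5 W.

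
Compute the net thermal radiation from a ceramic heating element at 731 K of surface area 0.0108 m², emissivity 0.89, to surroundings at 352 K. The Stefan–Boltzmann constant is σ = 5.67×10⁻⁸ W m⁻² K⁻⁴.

Q = εσA(T⁴ − T_s⁴). T⁴ − T_s⁴ = (731)⁴ − (352)⁴ = 2.86×10^11 − 1.54×10^10 = 2.70×10^11 K⁴.
Q = 0.89 × 5.67×10⁻⁸ × 0.0108 × 2.70×10^11 = 147 W.

Q ≈ 147 W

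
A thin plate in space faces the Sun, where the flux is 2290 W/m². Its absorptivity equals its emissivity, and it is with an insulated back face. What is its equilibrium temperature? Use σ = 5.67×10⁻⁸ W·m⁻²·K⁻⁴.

Absorbed flux αS = emitted flux εσT⁴ (one radiating face); with α = ε, T = (S/σ)^(1/4).
T = (2290 / 5.67×10⁻⁸)^(1/4) = (4.04×10^10)^(1/4).
T = 448 K.

T ≈ 448 K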